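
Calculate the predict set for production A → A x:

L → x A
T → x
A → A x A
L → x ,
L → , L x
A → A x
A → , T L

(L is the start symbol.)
{ ',' }

PREDICT(A → A x) = (FIRST(RHS) \ {ε}) ∪ (FOLLOW(A) if ε ∈ FIRST(RHS), i.e. RHS ⇒* ε)
FIRST(A) = { ',' }
FIRST(A x) = { ',' }
ε ∉ FIRST(A x), so FOLLOW(A) is not added.
PREDICT(A → A x) = { ',' }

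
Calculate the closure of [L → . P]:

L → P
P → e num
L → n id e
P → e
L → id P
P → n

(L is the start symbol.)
Start with: [L → . P]
  [L → . P] has the dot before P: add [P → . e num], [P → . e], [P → . n]
No further items can be added.

CLOSURE = { [L → . P], [P → . e num], [P → . e], [P → . n] }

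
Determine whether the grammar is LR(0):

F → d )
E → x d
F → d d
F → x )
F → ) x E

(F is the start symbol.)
Yes, the grammar is LR(0)

A grammar is LR(0) if no state in the canonical LR(0) collection has:
  - both a shift item (dot before a terminal) and a complete item (shift-reduce conflict), or
  - two or more complete items (reduce-reduce conflict; the accept item [F' → F .] counts as a complete item here).

Augment with F' → F and build the canonical LR(0) collection (I0 = CLOSURE({[F' → . F]}), then GOTO on every symbol after a dot until no new states appear). It has 12 states:
  I0: { [F → . ) x E], [F → . d )], [F → . d d], [F → . x )], [F' → . F] }  — shift
  I1: { [F → ) . x E] }  — shift
  I2: { [F' → F .] }  — accept
  I3: { [F → d . )], [F → d . d] }  — shift
  I4: { [F → x . )] }  — shift
  I5: { [F → x ) .] }  — reduce
  I6: { [F → d ) .] }  — reduce
  I7: { [F → d d .] }  — reduce
  I8: { [E → . x d], [F → ) x . E] }  — shift
  I9: { [F → ) x E .] }  — reduce
  I10: { [E → x . d] }  — shift
  I11: { [E → x d .] }  — reduce

Every state is either a pure shift/goto state or contains exactly one complete item and nothing to shift — no conflicts. The grammar is LR(0).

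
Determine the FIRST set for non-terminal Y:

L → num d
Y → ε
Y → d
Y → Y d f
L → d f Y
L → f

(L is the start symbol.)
To compute FIRST(Y), examine every production with Y on the left-hand side, reading each right-hand side left to right until a non-nullable symbol is reached.

From Y → ε:
  - ε-production, so ε ∈ FIRST(Y)
From Y → d:
  - d is a terminal: add 'd' and stop
From Y → Y d f:
  - Y is the symbol being defined: contributes nothing new
    Y is nullable, so continue to the next symbol
  - d is a terminal: add 'd' and stop

Collecting: FIRST(Y) = { 'd', ε }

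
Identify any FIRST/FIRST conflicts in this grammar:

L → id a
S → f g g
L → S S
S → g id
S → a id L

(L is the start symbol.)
A FIRST/FIRST conflict occurs when two productions N → α and N → β for the same non-terminal have FIRST(α) ∩ FIRST(β) ≠ ∅ (with ε ∈ FIRST of a nullable right-hand side, so two nullable alternatives also conflict).

FIRST sets of the non-terminals at (or reachable through a nullable prefix from) the front of some alternative:
  FIRST(S) = { 'a', 'f', 'g' }

Productions for L:
  L → id a: FIRST = { 'id' }
  L → S S: FIRST = { 'a', 'f', 'g' }
Productions for S:
  S → f g g: FIRST = { 'f' }
  S → g id: FIRST = { 'g' }
  S → a id L: FIRST = { 'a' }

All alternatives of each non-terminal have pairwise disjoint FIRST sets.

Answer: No FIRST/FIRST conflicts.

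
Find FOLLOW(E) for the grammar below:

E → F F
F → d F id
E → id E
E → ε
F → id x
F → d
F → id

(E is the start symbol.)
To compute FOLLOW(E), find every occurrence of E on a right-hand side N → α E β: add FIRST(β) \ {ε}, and if β is empty or nullable also add FOLLOW(N). Iterate to a fixed point.

E is the start symbol, so $ ∈ FOLLOW(E).
In E → id E: E is at the end; this adds FOLLOW(E) to itself — nothing new

Taking the union: FOLLOW(E) = { $ }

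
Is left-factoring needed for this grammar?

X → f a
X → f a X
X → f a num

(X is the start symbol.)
Yes, X has productions with common prefix 'f a'

Left-factoring is needed when two productions for the same non-terminal
share a common prefix on the right-hand side.

Productions for X:
  X → f a
  X → f a X
  X → f a num

Found common prefix 'f a' in productions for X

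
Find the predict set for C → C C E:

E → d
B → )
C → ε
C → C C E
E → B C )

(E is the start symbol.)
PREDICT(C → C C E) = (FIRST(RHS) \ {ε}) ∪ (FOLLOW(C) if ε ∈ FIRST(RHS), i.e. RHS ⇒* ε)
FIRST(C) = { ')', 'd', ε }
FIRST(E) = { ')', 'd' }
FIRST(C C E) = { ')', 'd' }
ε ∉ FIRST(C C E), so FOLLOW(C) is not added.
PREDICT(C → C C E) = { ')', 'd' }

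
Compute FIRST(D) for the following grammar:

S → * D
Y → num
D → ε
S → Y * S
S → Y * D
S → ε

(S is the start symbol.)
{ ε }

To compute FIRST(D), examine every production with D on the left-hand side, reading each right-hand side left to right until a non-nullable symbol is reached.

From D → ε:
  - ε-production, so ε ∈ FIRST(D)

Collecting: FIRST(D) = { ε }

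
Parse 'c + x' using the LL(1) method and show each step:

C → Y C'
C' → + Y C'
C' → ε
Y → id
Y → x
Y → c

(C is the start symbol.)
LL(1) parsing maintains a stack (initially the start symbol over $) and the input. At each step: if the stack top is a terminal, match it against the current input token; if it is a non-terminal N, replace it with the RHS of M[N, lookahead] (the unique production whose predict set contains the lookahead).

Stack is shown with the top on the left.

Stack     Input    Action
-------------------------
C $       c + x $  output C → Y C'
Y C' $    c + x $  output Y → c
c C' $    c + x $  match 'c'
C' $      + x $    output C' → + Y C'
+ Y C' $  + x $    match '+'
Y C' $    x $      output Y → x
x C' $    x $      match 'x'
C' $      $        output C' → ε
$         $        accept

The string is accepted.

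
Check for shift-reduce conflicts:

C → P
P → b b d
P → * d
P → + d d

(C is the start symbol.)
No shift-reduce conflicts

A shift-reduce conflict occurs when an LR(0) state has both:
  - a complete (reduce) item [A → α .] (dot at the end), and
  - a shift item [B → β . c γ] (dot before a terminal).

Augment with C' → C and build the canonical LR(0) collection (I0 = CLOSURE({[C' → . C]}), then GOTO on every symbol after a dot until no new states appear). It has 11 states:
  I0: { [C → . P], [C' → . C], [P → . * d], [P → . + d d], [P → . b b d] }  — shift
  I1: { [P → * . d] }  — shift
  I2: { [P → + . d d] }  — shift
  I3: { [C' → C .] }  — accept
  I4: { [C → P .] }  — reduce
  I5: { [P → b . b d] }  — shift
  I6: { [P → b b . d] }  — shift
  I7: { [P → b b d .] }  — reduce
  I8: { [P → + d . d] }  — shift
  I9: { [P → + d d .] }  — reduce
  I10: { [P → * d .] }  — reduce

No state contains both a complete item and a shift item.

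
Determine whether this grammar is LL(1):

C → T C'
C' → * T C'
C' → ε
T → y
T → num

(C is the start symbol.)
A grammar is LL(1) if for each non-terminal N with multiple productions, the predict sets of those productions are pairwise disjoint, where PREDICT(N → α) = (FIRST(α) \ {ε}) ∪ (FOLLOW(N) if α ⇒* ε).

Relevant sets:
  FOLLOW(C') = { $ }

For C':
  PREDICT(C' → '*' T C') = { '*' }
  PREDICT(C' → ε) = { $ }
For T:
  PREDICT(T → y) = { 'y' }
  PREDICT(T → num) = { 'num' }
C has a single production, so nothing to check there.

All predict sets are disjoint. The grammar IS LL(1).

Answer: Yes, the grammar is LL(1).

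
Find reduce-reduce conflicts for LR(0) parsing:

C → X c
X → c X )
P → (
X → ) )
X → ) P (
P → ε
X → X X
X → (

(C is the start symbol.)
Yes — I7: [P → .] vs [X → c X ) .]

A reduce-reduce conflict occurs when an LR(0) state has two complete items [A → α .] and [B → β .] — both call for a reduction, and with no lookahead the parser cannot choose between them.

Augment with C' → C and build the canonical LR(0) collection (I0 = CLOSURE({[C' → . C]}), then GOTO on every symbol after a dot until no new states appear). It has 14 states:
  I0: { [C → . X c], [C' → . C], [X → . (], [X → . ) )], [X → . ) P (], [X → . X X], [X → . c X )] }  — shift
  I1: { [X → ( .] }  — reduce
  I2: { [P → . (], [P → .], [X → ) . )], [X → ) . P (] }  — shift, reduce
  I3: { [C' → C .] }  — accept
  I4: { [C → X . c], [X → . (], [X → . ) )], [X → . ) P (], [X → . X X], [X → . c X )], [X → X . X] }  — shift
  I5: { [X → . (], [X → . ) )], [X → . ) P (], [X → . X X], [X → . c X )], [X → c . X )] }  — shift
  I6: { [X → . (], [X → . ) )], [X → . ) P (], [X → . X X], [X → . c X )], [X → X . X], [X → c X . )] }  — shift
  I7: { [P → . (], [P → .], [X → ) . )], [X → ) . P (], [X → c X ) .] }  — shift, 2 reduces
  I8: { [X → . (], [X → . ) )], [X → . ) P (], [X → . X X], [X → . c X )], [X → X . X], [X → X X .] }  — shift, reduce
  I9: { [P → ( .] }  — reduce
  I10: { [X → ) ) .] }  — reduce
  I11: { [X → ) P . (] }  — shift
  I12: { [X → ) P ( .] }  — reduce
  I13: { [C → X c .], [X → . (], [X → . ) )], [X → . ) P (], [X → . X X], [X → . c X )], [X → c . X )] }  — shift, reduce

I7 contains complete items [P → .], [X → c X ) .] — reduce-reduce conflict.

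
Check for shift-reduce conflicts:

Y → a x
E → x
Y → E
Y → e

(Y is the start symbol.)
Augment with Y' → Y and build the canonical LR(0) collection (I0 = CLOSURE({[Y' → . Y]}), then GOTO on every symbol after a dot until no new states appear). It has 7 states:
  I0: { [E → . x], [Y → . E], [Y → . a x], [Y → . e], [Y' → . Y] }  — shift
  I1: { [Y → E .] }  — reduce
  I2: { [Y' → Y .] }  — accept
  I3: { [Y → a . x] }  — shift
  I4: { [Y → e .] }  — reduce
  I5: { [E → x .] }  — reduce
  I6: { [Y → a x .] }  — reduce

No state contains both a complete item and a shift item.

Answer: No shift-reduce conflicts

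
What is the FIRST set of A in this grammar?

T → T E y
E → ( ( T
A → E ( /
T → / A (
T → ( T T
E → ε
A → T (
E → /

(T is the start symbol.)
{ '(', '/' }

To compute FIRST(A), examine every production with A on the left-hand side, reading each right-hand side left to right until a non-nullable symbol is reached.

FIRST sets of the other non-terminals involved (by the same procedure, iterated to a fixed point):
  FIRST(E) = { '(', '/', ε }
  FIRST(T) = { '(', '/' }

From A → E ( /:
  - E is a non-terminal: add FIRST(E) \ {ε} = { '(', '/' }
    E is nullable, so continue to the next symbol
  - '(' is a terminal: add '(' and stop
From A → T (:
  - T is a non-terminal: add FIRST(T) \ {ε} = { '(', '/' }
    T is not nullable, so stop

Collecting: FIRST(A) = { '(', '/' }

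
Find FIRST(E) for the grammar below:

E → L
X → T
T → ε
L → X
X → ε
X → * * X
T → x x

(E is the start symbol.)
{ '*', 'x', ε }

FIRST sets of the other non-terminals involved (by the same procedure, iterated to a fixed point):
  FIRST(L) = { '*', 'x', ε }

From E → L:
  - L is a non-terminal: add FIRST(L) \ {ε} = { '*', 'x' }
    L is nullable and nothing follows, so the whole right-hand side can vanish: ε ∈ FIRST(E)

Collecting: FIRST(E) = { '*', 'x', ε }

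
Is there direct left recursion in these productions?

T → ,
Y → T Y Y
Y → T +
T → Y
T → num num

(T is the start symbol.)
Direct left recursion occurs when N → N α for some non-terminal N (the right-hand side begins with the left-hand side itself).

T → ,: starts with ','
Y → T Y Y: starts with T
Y → T +: starts with T
T → Y: starts with Y
T → num num: starts with num

No direct left recursion found.

Answer: No direct left recursion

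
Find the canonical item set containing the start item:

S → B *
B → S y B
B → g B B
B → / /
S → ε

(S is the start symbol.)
{ [B → . / /], [B → . S y B], [B → . g B B], [S → . B *], [S → .], [S' → . S] }

First, augment the grammar with S' → S
I₀ = CLOSURE({ [S' → . S] }):
  [S' → . S] has the dot before S: add [S → . B *], [S → .]
  [S → . B *] has the dot before B: add [B → . S y B], [B → . g B B], [B → . / /]
No further items can be added.

I₀ = { [B → . / /], [B → . S y B], [B → . g B B], [S → . B *], [S → .], [S' → . S] }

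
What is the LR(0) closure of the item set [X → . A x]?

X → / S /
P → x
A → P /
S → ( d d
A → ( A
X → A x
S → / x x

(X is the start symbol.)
{ [A → . ( A], [A → . P /], [P → . x], [X → . A x] }

Start with: [X → . A x]
  [X → . A x] has the dot before A: add [A → . P /], [A → . ( A]
  [A → . P /] has the dot before P: add [P → . x]
No further items can be added.

CLOSURE = { [A → . ( A], [A → . P /], [P → . x], [X → . A x] }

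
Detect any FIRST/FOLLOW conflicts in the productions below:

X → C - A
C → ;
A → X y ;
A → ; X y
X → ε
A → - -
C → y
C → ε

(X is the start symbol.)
Nullable non-terminals: C, X.
FIRST sets used below: FIRST(C) = { ';', 'y', ε }

C: nullable alternative(s) C → ε; FOLLOW(C) = { '-' }
  C → ;: FIRST \ {ε} = { ';' } — disjoint from FOLLOW(C)
  C → y: FIRST \ {ε} = { 'y' } — disjoint from FOLLOW(C)
  C → ε: FIRST \ {ε} = { } — this is the only nullable alternative, skip

X: nullable alternative(s) X → ε; FOLLOW(X) = { $, 'y' }
  X → C - A: FIRST \ {ε} = { '-', ';', 'y' } — overlaps FOLLOW(X) on { 'y' }: CONFLICT
  X → ε: FIRST \ {ε} = { } — this is the only nullable alternative, skip

A has no nullable alternative, so no FIRST/FOLLOW check is needed there.

So the grammar has 1 FIRST/FOLLOW conflict (marked CONFLICT above).

Answer: Yes. X → C '-' A with FOLLOW(X) on { 'y' }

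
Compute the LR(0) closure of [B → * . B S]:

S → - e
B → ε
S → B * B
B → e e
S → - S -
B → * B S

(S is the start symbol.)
To compute CLOSURE, for each item [A → α.Bβ] where B is a non-terminal, add [B → .γ] for all productions B → γ; repeat for the newly added items until nothing changes.

Start with: [B → * . B S]
  [B → * . B S] has the dot before B: add [B → .], [B → . e e], [B → . * B S]
No further items can be added.

CLOSURE = { [B → * . B S], [B → . * B S], [B → . e e], [B → .] }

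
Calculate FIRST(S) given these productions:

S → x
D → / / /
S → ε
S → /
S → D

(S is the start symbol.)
FIRST sets of the other non-terminals involved (by the same procedure, iterated to a fixed point):
  FIRST(D) = { '/' }

From S → x:
  - x is a terminal: add 'x' and stop
From S → ε:
  - ε-production, so ε ∈ FIRST(S)
From S → /:
  - '/' is a terminal: add '/' and stop
From S → D:
  - D is a non-terminal: add FIRST(D) \ {ε} = { '/' }
    D is not nullable, so stop

Collecting: FIRST(S) = { '/', 'x', ε }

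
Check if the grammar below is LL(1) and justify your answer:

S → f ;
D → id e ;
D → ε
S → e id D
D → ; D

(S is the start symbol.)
Yes, the grammar is LL(1).

A grammar is LL(1) if for each non-terminal N with multiple productions, the predict sets of those productions are pairwise disjoint, where PREDICT(N → α) = (FIRST(α) \ {ε}) ∪ (FOLLOW(N) if α ⇒* ε).

Relevant sets:
  FOLLOW(D) = { $ }

For S:
  PREDICT(S → f ';') = { 'f' }
  PREDICT(S → e id D) = { 'e' }
For D:
  PREDICT(D → id e ';') = { 'id' }
  PREDICT(D → ε) = { $ }
  PREDICT(D → ';' D) = { ';' }

All predict sets are disjoint. The grammar IS LL(1).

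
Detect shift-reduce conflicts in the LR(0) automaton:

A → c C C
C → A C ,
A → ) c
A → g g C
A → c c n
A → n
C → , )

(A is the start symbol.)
A shift-reduce conflict occurs when an LR(0) state has both:
  - a complete (reduce) item [A → α .] (dot at the end), and
  - a shift item [B → β . c γ] (dot before a terminal).

Augment with A' → A and build the canonical LR(0) collection (I0 = CLOSURE({[A' → . A]}), then GOTO on every symbol after a dot until no new states appear). It has 18 states:
  I0: { [A → . ) c], [A → . c C C], [A → . c c n], [A → . g g C], [A → . n], [A' → . A] }  — shift
  I1: { [A → ) . c] }  — shift
  I2: { [A' → A .] }  — accept
  I3: { [A → . ) c], [A → . c C C], [A → . c c n], [A → . g g C], [A → . n], [A → c . C C], [A → c . c n], [C → . , )], [C → . A C ,] }  — shift
  I4: { [A → g . g C] }  — shift
  I5: { [A → n .] }  — reduce
  I6: { [A → . ) c], [A → . c C C], [A → . c c n], [A → . g g C], [A → . n], [A → g g . C], [C → . , )], [C → . A C ,] }  — shift
  I7: { [C → , . )] }  — shift
  I8: { [A → . ) c], [A → . c C C], [A → . c c n], [A → . g g C], [A → . n], [C → . , )], [C → . A C ,], [C → A . C ,] }  — shift
  I9: { [A → g g C .] }  — reduce
  I10: { [C → A C . ,] }  — shift
  I11: { [C → A C , .] }  — reduce
  I12: { [C → , ) .] }  — reduce
  I13: { [A → . ) c], [A → . c C C], [A → . c c n], [A → . g g C], [A → . n], [A → c C . C], [C → . , )], [C → . A C ,] }  — shift
  I14: { [A → . ) c], [A → . c C C], [A → . c c n], [A → . g g C], [A → . n], [A → c . C C], [A → c . c n], [A → c c . n], [C → . , )], [C → . A C ,] }  — shift
  I15: { [A → c c n .], [A → n .] }  — 2 reduces
  I16: { [A → c C C .] }  — reduce
  I17: { [A → ) c .] }  — reduce

No state contains both a complete item and a shift item.

Answer: No shift-reduce conflicts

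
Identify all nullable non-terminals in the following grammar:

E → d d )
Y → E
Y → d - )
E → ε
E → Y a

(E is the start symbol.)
{ 'E', 'Y' }

A non-terminal is nullable if it can derive ε (the empty string): either it has an ε-production, or it has a production whose right-hand side consists entirely of nullable non-terminals.

ε-productions: E → ε
So E is immediately nullable.
Y → E: every symbol on the right is nullable, so Y is nullable too.
Every non-terminal is now nullable.
Nullable = { 'E', 'Y' }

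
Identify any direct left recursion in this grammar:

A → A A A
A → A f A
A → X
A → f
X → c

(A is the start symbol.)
A → A A A: LEFT RECURSIVE (starts with A)
A → A f A: LEFT RECURSIVE (starts with A)
A → X: starts with X
A → f: starts with f
X → c: starts with c

The grammar has direct left recursion on: A.

Answer: Yes, A is left-recursive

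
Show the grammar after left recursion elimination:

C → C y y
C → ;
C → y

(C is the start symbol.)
C is directly left-recursive. The standard transformation for
  A → A α₁ | ... | A α_m | β₁ | ... | β_n
is
  A  → β₁ A' | ... | β_n A'
  A' → α₁ A' | ... | α_m A' | ε

C → ; becomes C → ; C'
C → y becomes C → y C'
C → C y y becomes C' → y y C'
Add C' → ε

Resulting grammar:
C → ; C'
C → y C'
C' → y y C'
C' → ε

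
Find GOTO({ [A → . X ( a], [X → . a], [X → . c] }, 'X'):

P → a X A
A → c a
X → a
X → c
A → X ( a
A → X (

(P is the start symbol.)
{ [A → X . ( a] }

GOTO(I, 'X') = CLOSURE({ [A → αX.β] : [A → α.Xβ] ∈ I, X = 'X' })

Items with dot before 'X', with the dot advanced:
  [A → . X ( a] → [A → X . ( a]
Closure adds nothing (no advanced item has the dot before a non-terminal).

GOTO = { [A → X . ( a] }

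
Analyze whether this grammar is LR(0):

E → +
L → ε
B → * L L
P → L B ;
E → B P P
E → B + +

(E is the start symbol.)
No. Shift-reduce conflict between [L → .] and [E → B . + +]

A grammar is LR(0) if no state in the canonical LR(0) collection has:
  - both a shift item (dot before a terminal) and a complete item (shift-reduce conflict), or
  - two or more complete items (reduce-reduce conflict; the accept item [E' → E .] counts as a complete item here).

Augment with E' → E and build the canonical LR(0) collection (I0 = CLOSURE({[E' → . E]}), then GOTO on every symbol after a dot until no new states appear). It has 14 states:
  I0: { [B → . * L L], [E → . +], [E → . B + +], [E → . B P P], [E' → . E] }  — shift
  I1: { [B → * . L L], [L → .] }  — reduce
  I2: { [E → + .] }  — reduce
  I3: { [E → B . + +], [E → B . P P], [L → .], [P → . L B ;] }  — shift, reduce
  I4: { [E' → E .] }  — accept
  I5: { [E → B + . +] }  — shift
  I6: { [B → . * L L], [P → L . B ;] }  — shift
  I7: { [E → B P . P], [L → .], [P → . L B ;] }  — reduce
  I8: { [E → B P P .] }  — reduce
  I9: { [P → L B . ;] }  — shift
  I10: { [P → L B ; .] }  — reduce
  I11: { [E → B + + .] }  — reduce
  I12: { [B → * L . L], [L → .] }  — reduce
  I13: { [B → * L L .] }  — reduce

Conflict in state I3:
  Shift-reduce conflict between [L → .] and [E → B . + +]
So the grammar is NOT LR(0).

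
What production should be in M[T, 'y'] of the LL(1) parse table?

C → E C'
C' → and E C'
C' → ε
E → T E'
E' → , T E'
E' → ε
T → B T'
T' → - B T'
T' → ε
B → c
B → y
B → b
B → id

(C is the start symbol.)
To find M[T, 'y'], we find productions for T where 'y' is in the predict set (PREDICT(N → α) = (FIRST(α) \ {ε}) ∪ (FOLLOW(N) if α ⇒* ε)).

Relevant sets:
  FIRST(B) = { 'b', 'c', 'id', 'y' }

T → B T': PREDICT = { 'b', 'c', 'id', 'y' }
  'y' is in predict set, so this production goes in M[T, 'y']

M[T, 'y'] = T → B T'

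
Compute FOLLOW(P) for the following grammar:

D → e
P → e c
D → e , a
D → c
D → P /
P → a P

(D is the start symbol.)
To compute FOLLOW(P), find every occurrence of P on a right-hand side N → α P β: add FIRST(β) \ {ε}, and if β is empty or nullable also add FOLLOW(N). Iterate to a fixed point.

In D → P /: P is followed by '/', add FIRST('/') \ {ε} = { '/' }
In P → a P: P is at the end; this adds FOLLOW(P) to itself — nothing new

Taking the union: FOLLOW(P) = { '/' }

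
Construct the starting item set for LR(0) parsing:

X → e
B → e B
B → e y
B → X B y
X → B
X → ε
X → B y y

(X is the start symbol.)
{ [B → . X B y], [B → . e B], [B → . e y], [X → . B y y], [X → . B], [X → . e], [X → .], [X' → . X] }

First, augment the grammar with X' → X
I₀ = CLOSURE({ [X' → . X] }):
  [X' → . X] has the dot before X: add [X → . e], [X → . B], [X → .], [X → . B y y]
  [X → . B] has the dot before B: add [B → . e B], [B → . e y], [B → . X B y]
No further items can be added.

I₀ = { [B → . X B y], [B → . e B], [B → . e y], [X → . B y y], [X → . B], [X → . e], [X → .], [X' → . X] }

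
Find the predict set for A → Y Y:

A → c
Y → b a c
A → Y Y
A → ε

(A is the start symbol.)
PREDICT(A → Y Y) = (FIRST(RHS) \ {ε}) ∪ (FOLLOW(A) if ε ∈ FIRST(RHS), i.e. RHS ⇒* ε)
FIRST(Y) = { 'b' }
FIRST(Y Y) = { 'b' }
ε ∉ FIRST(Y Y), so FOLLOW(A) is not added.
PREDICT(A → Y Y) = { 'b' }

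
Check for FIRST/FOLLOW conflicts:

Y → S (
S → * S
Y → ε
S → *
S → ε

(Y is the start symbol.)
No FIRST/FOLLOW conflicts.

A FIRST/FOLLOW conflict occurs when a non-terminal N has a nullable alternative N → β (β ⇒* ε) and another alternative N → α with FIRST(α) ∩ FOLLOW(N) ≠ ∅: on such a lookahead the parser cannot decide between expanding α and letting N vanish via β.

Nullable non-terminals: S, Y.
FIRST sets used below: FIRST(S) = { '*', ε }

S: nullable alternative(s) S → ε; FOLLOW(S) = { '(' }
  S → * S: FIRST \ {ε} = { '*' } — disjoint from FOLLOW(S)
  S → *: FIRST \ {ε} = { '*' } — disjoint from FOLLOW(S)
  S → ε: FIRST \ {ε} = { } — this is the only nullable alternative, skip

Y: nullable alternative(s) Y → ε; FOLLOW(Y) = { $ }
  Y → S (: FIRST \ {ε} = { '(', '*' } — disjoint from FOLLOW(Y)
  Y → ε: FIRST \ {ε} = { } — this is the only nullable alternative, skip

No FIRST/FOLLOW conflicts found.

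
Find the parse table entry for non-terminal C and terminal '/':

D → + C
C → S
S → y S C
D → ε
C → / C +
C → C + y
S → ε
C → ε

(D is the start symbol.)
To find M[C, '/'], we find productions for C where '/' is in the predict set (PREDICT(N → α) = (FIRST(α) \ {ε}) ∪ (FOLLOW(N) if α ⇒* ε)).

Relevant sets:
  FIRST(S) = { 'y', ε }
  FIRST(C) = { '+', '/', 'y', ε }
  FOLLOW(C) = { $, '+', '/', 'y' }

C → S: PREDICT = { $, '+', '/', 'y' }
  '/' is in predict set, so this production goes in M[C, '/']
C → / C +: PREDICT = { '/' }
  '/' is in predict set, so this production goes in M[C, '/']
C → C + y: PREDICT = { '+', '/', 'y' }
  '/' is in predict set, so this production goes in M[C, '/']
C → ε: PREDICT = { $, '+', '/', 'y' }
  '/' is in predict set, so this production goes in M[C, '/']

M[C, '/'] = C → S, C → / C +, C → C + y, C → ε  (a multiply-defined cell — the grammar is not LL(1))

Answer: C → S, C → / C +, C → C + y, C → ε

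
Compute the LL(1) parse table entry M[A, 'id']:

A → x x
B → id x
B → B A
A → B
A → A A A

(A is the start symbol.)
A → B, A → A A A

To find M[A, 'id'], we find productions for A where 'id' is in the predict set (PREDICT(N → α) = (FIRST(α) \ {ε}) ∪ (FOLLOW(N) if α ⇒* ε)).

Relevant sets:
  FIRST(B) = { 'id' }
  FIRST(A) = { 'id', 'x' }

A → x x: PREDICT = { 'x' }
A → B: PREDICT = { 'id' }
  'id' is in predict set, so this production goes in M[A, 'id']
A → A A A: PREDICT = { 'id', 'x' }
  'id' is in predict set, so this production goes in M[A, 'id']

M[A, 'id'] = A → B, A → A A A  (a multiply-defined cell — the grammar is not LL(1))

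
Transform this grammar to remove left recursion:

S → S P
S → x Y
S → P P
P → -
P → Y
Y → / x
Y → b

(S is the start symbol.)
S → x Y S'
S → P P S'
S' → P S'
S' → ε
P → -
P → Y
Y → / x
Y → b

S is directly left-recursive. The standard transformation for
  A → A α₁ | ... | A α_m | β₁ | ... | β_n
is
  A  → β₁ A' | ... | β_n A'
  A' → α₁ A' | ... | α_m A' | ε

S → x Y becomes S → x Y S'
S → P P becomes S → P P S'
S → S P becomes S' → P S'
Add S' → ε

Productions for other non-terminals are unchanged:
  P → -
  P → Y
  Y → / x
  Y → b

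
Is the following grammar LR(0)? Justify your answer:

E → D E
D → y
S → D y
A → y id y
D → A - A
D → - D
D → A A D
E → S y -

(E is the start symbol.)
No. Shift-reduce conflict between [D → y .] and [A → y . id y]

A grammar is LR(0) if no state in the canonical LR(0) collection has:
  - both a shift item (dot before a terminal) and a complete item (shift-reduce conflict), or
  - two or more complete items (reduce-reduce conflict; the accept item [E' → E .] counts as a complete item here).

Augment with E' → E and build the canonical LR(0) collection (I0 = CLOSURE({[E' → . E]}), then GOTO on every symbol after a dot until no new states appear). It has 19 states:
  I0: { [A → . y id y], [D → . - D], [D → . A - A], [D → . A A D], [D → . y], [E → . D E], [E → . S y -], [E' → . E], [S → . D y] }  — shift
  I1: { [A → . y id y], [D → - . D], [D → . - D], [D → . A - A], [D → . A A D], [D → . y] }  — shift
  I2: { [A → . y id y], [D → A . - A], [D → A . A D] }  — shift
  I3: { [A → . y id y], [D → . - D], [D → . A - A], [D → . A A D], [D → . y], [E → . D E], [E → . S y -], [E → D . E], [S → . D y], [S → D . y] }  — shift
  I4: { [E' → E .] }  — accept
  I5: { [E → S . y -] }  — shift
  I6: { [A → y . id y], [D → y .] }  — shift, reduce
  I7: { [A → y id . y] }  — shift
  I8: { [A → y id y .] }  — reduce
  I9: { [E → S y . -] }  — shift
  I10: { [E → S y - .] }  — reduce
  I11: { [E → D E .] }  — reduce
  I12: { [A → y . id y], [D → y .], [S → D y .] }  — shift, 2 reduces
  I13: { [A → . y id y], [D → A - . A] }  — shift
  I14: { [A → . y id y], [D → . - D], [D → . A - A], [D → . A A D], [D → . y], [D → A A . D] }  — shift
  I15: { [A → y . id y] }  — shift
  I16: { [D → A A D .] }  — reduce
  I17: { [D → A - A .] }  — reduce
  I18: { [D → - D .] }  — reduce

Conflict in state I6:
  Shift-reduce conflict between [D → y .] and [A → y . id y]
So the grammar is NOT LR(0).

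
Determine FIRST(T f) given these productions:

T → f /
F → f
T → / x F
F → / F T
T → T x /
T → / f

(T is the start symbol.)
{ '/', 'f' }

FIRST sets of the non-terminals involved (from the grammar, by fixed-point iteration):
  FIRST(T) = { '/', 'f' }

To compute FIRST(T f), process the symbols left to right:
Symbol T is a non-terminal. Add FIRST(T) \ {ε} = { '/', 'f' }
T is not nullable (ε ∉ FIRST(T)), so stop here.
FIRST(T f) = { '/', 'f' }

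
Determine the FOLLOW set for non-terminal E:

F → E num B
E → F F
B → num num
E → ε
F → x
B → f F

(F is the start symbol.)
{ 'num' }

In F → E num B: E is followed by num B, add FIRST(num B) \ {ε} = { 'num' }

Taking the union: FOLLOW(E) = { 'num' }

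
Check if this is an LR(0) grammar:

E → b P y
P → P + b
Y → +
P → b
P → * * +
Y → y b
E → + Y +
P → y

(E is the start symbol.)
A grammar is LR(0) if no state in the canonical LR(0) collection has:
  - both a shift item (dot before a terminal) and a complete item (shift-reduce conflict), or
  - two or more complete items (reduce-reduce conflict; the accept item [E' → E .] counts as a complete item here).

Augment with E' → E and build the canonical LR(0) collection (I0 = CLOSURE({[E' → . E]}), then GOTO on every symbol after a dot until no new states appear). It has 18 states:
  I0: { [E → . + Y +], [E → . b P y], [E' → . E] }  — shift
  I1: { [E → + . Y +], [Y → . +], [Y → . y b] }  — shift
  I2: { [E' → E .] }  — accept
  I3: { [E → b . P y], [P → . * * +], [P → . P + b], [P → . b], [P → . y] }  — shift
  I4: { [P → * . * +] }  — shift
  I5: { [E → b P . y], [P → P . + b] }  — shift
  I6: { [P → b .] }  — reduce
  I7: { [P → y .] }  — reduce
  I8: { [P → P + . b] }  — shift
  I9: { [E → b P y .] }  — reduce
  I10: { [P → P + b .] }  — reduce
  I11: { [P → * * . +] }  — shift
  I12: { [P → * * + .] }  — reduce
  I13: { [Y → + .] }  — reduce
  I14: { [E → + Y . +] }  — shift
  I15: { [Y → y . b] }  — shift
  I16: { [Y → y b .] }  — reduce
  I17: { [E → + Y + .] }  — reduce

Every state is either a pure shift/goto state or contains exactly one complete item and nothing to shift — no conflicts. The grammar is LR(0).

Answer: Yes, the grammar is LR(0)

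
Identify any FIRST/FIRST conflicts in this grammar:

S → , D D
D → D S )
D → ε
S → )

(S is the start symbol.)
No FIRST/FIRST conflicts.

A FIRST/FIRST conflict occurs when two productions N → α and N → β for the same non-terminal have FIRST(α) ∩ FIRST(β) ≠ ∅ (with ε ∈ FIRST of a nullable right-hand side, so two nullable alternatives also conflict).

FIRST sets of the non-terminals at (or reachable through a nullable prefix from) the front of some alternative:
  FIRST(D) = { ')', ',', ε }
  FIRST(S) = { ')', ',' }

Productions for S:
  S → , D D: FIRST = { ',' }
  S → ): FIRST = { ')' }
Productions for D:
  D → D S ): FIRST = { ')', ',' }
  D → ε: FIRST = { ε }

All alternatives of each non-terminal have pairwise disjoint FIRST sets.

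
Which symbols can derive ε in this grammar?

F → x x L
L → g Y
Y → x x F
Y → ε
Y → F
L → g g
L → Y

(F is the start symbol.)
{ 'L', 'Y' }

A non-terminal is nullable if it can derive ε (the empty string): either it has an ε-production, or it has a production whose right-hand side consists entirely of nullable non-terminals.

ε-productions: Y → ε
So Y is immediately nullable.
L → Y: every symbol on the right is nullable, so L is nullable too.
No further non-terminal can be added: every production for the remaining non-terminals contains a terminal or a non-nullable non-terminal.
Nullable = { 'L', 'Y' }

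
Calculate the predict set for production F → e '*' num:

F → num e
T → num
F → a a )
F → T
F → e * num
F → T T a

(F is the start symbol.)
{ 'e' }

PREDICT(F → e '*' num) = (FIRST(RHS) \ {ε}) ∪ (FOLLOW(F) if ε ∈ FIRST(RHS), i.e. RHS ⇒* ε)
FIRST(e '*' num) = { 'e' }
ε ∉ FIRST(e '*' num), so FOLLOW(F) is not added.
PREDICT(F → e '*' num) = { 'e' }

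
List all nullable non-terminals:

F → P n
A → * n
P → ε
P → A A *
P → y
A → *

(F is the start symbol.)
{ 'P' }

ε-productions: P → ε
So P is immediately nullable.
No further non-terminal can be added: every production for the remaining non-terminals contains a terminal or a non-nullable non-terminal.
Nullable = { 'P' }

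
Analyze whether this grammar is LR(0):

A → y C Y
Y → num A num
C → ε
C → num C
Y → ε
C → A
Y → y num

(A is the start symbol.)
A grammar is LR(0) if no state in the canonical LR(0) collection has:
  - both a shift item (dot before a terminal) and a complete item (shift-reduce conflict), or
  - two or more complete items (reduce-reduce conflict; the accept item [A' → A .] counts as a complete item here).

Augment with A' → A and build the canonical LR(0) collection (I0 = CLOSURE({[A' → . A]}), then GOTO on every symbol after a dot until no new states appear). It has 13 states:
  I0: { [A → . y C Y], [A' → . A] }  — shift
  I1: { [A' → A .] }  — accept
  I2: { [A → . y C Y], [A → y . C Y], [C → . A], [C → . num C], [C → .] }  — shift, reduce
  I3: { [C → A .] }  — reduce
  I4: { [A → y C . Y], [Y → . num A num], [Y → . y num], [Y → .] }  — shift, reduce
  I5: { [A → . y C Y], [C → . A], [C → . num C], [C → .], [C → num . C] }  — shift, reduce
  I6: { [C → num C .] }  — reduce
  I7: { [A → y C Y .] }  — reduce
  I8: { [A → . y C Y], [Y → num . A num] }  — shift
  I9: { [Y → y . num] }  — shift
  I10: { [Y → y num .] }  — reduce
  I11: { [Y → num A . num] }  — shift
  I12: { [Y → num A num .] }  — reduce

Conflict in state I2:
  Shift-reduce conflict between [C → .] and [A → . y C Y]
So the grammar is NOT LR(0).

Answer: No. Shift-reduce conflict between [C → .] and [A → . y C Y]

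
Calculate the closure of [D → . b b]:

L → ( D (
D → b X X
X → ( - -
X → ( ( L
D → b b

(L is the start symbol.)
{ [D → . b b] }

To compute CLOSURE, for each item [A → α.Bβ] where B is a non-terminal, add [B → .γ] for all productions B → γ; repeat for the newly added items until nothing changes.

Start with: [D → . b b]
The dot precedes the terminal b, so nothing is added.

CLOSURE = { [D → . b b] }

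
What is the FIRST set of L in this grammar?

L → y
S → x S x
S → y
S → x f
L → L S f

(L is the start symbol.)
To compute FIRST(L), examine every production with L on the left-hand side, reading each right-hand side left to right until a non-nullable symbol is reached.

From L → y:
  - y is a terminal: add 'y' and stop
From L → L S f:
  - L is the symbol being defined: contributes nothing new
    L is not nullable, so stop

Collecting: FIRST(L) = { 'y' }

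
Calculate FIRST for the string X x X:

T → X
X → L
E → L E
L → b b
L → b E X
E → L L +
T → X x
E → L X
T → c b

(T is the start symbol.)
{ 'b' }

FIRST sets of the non-terminals involved (from the grammar, by fixed-point iteration):
  FIRST(X) = { 'b' }

To compute FIRST(X x X), process the symbols left to right:
Symbol X is a non-terminal. Add FIRST(X) \ {ε} = { 'b' }
X is not nullable (ε ∉ FIRST(X)), so stop here.
FIRST(X x X) = { 'b' }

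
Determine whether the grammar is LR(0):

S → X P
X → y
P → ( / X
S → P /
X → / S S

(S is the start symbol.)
Yes, the grammar is LR(0)

Augment with S' → S and build the canonical LR(0) collection (I0 = CLOSURE({[S' → . S]}), then GOTO on every symbol after a dot until no new states appear). It has 13 states:
  I0: { [P → . ( / X], [S → . P /], [S → . X P], [S' → . S], [X → . / S S], [X → . y] }  — shift
  I1: { [P → ( . / X] }  — shift
  I2: { [P → . ( / X], [S → . P /], [S → . X P], [X → . / S S], [X → . y], [X → / . S S] }  — shift
  I3: { [S → P . /] }  — shift
  I4: { [S' → S .] }  — accept
  I5: { [P → . ( / X], [S → X . P] }  — shift
  I6: { [X → y .] }  — reduce
  I7: { [S → X P .] }  — reduce
  I8: { [S → P / .] }  — reduce
  I9: { [P → . ( / X], [S → . P /], [S → . X P], [X → . / S S], [X → . y], [X → / S . S] }  — shift
  I10: { [X → / S S .] }  — reduce
  I11: { [P → ( / . X], [X → . / S S], [X → . y] }  — shift
  I12: { [P → ( / X .] }  — reduce

Every state is either a pure shift/goto state or contains exactly one complete item and nothing to shift — no conflicts. The grammar is LR(0).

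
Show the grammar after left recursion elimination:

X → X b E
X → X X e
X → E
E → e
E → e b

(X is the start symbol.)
X → E X'
X' → b E X'
X' → X e X'
X' → ε
E → e
E → e b

X is directly left-recursive. The standard transformation for
  A → A α₁ | ... | A α_m | β₁ | ... | β_n
is
  A  → β₁ A' | ... | β_n A'
  A' → α₁ A' | ... | α_m A' | ε

X → E becomes X → E X'
X → X b E becomes X' → b E X'
X → X X e becomes X' → X e X'
Add X' → ε

Productions for other non-terminals are unchanged:
  E → e
  E → e b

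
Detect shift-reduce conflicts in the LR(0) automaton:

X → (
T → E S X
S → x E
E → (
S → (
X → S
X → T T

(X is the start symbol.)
No shift-reduce conflicts

Augment with X' → X and build the canonical LR(0) collection (I0 = CLOSURE({[X' → . X]}), then GOTO on every symbol after a dot until no new states appear). It has 13 states:
  I0: { [E → . (], [S → . (], [S → . x E], [T → . E S X], [X → . (], [X → . S], [X → . T T], [X' → . X] }  — shift
  I1: { [E → ( .], [S → ( .], [X → ( .] }  — 3 reduces
  I2: { [S → . (], [S → . x E], [T → E . S X] }  — shift
  I3: { [X → S .] }  — reduce
  I4: { [E → . (], [T → . E S X], [X → T . T] }  — shift
  I5: { [X' → X .] }  — accept
  I6: { [E → . (], [S → x . E] }  — shift
  I7: { [E → ( .] }  — reduce
  I8: { [S → x E .] }  — reduce
  I9: { [X → T T .] }  — reduce
  I10: { [S → ( .] }  — reduce
  I11: { [E → . (], [S → . (], [S → . x E], [T → . E S X], [T → E S . X], [X → . (], [X → . S], [X → . T T] }  — shift
  I12: { [T → E S X .] }  — reduce

No state contains both a complete item and a shift item.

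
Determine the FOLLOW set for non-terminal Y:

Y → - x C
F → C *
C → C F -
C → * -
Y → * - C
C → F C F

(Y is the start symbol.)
Y is the start symbol, so $ ∈ FOLLOW(Y).
Y does not occur on any right-hand side.

Taking the union: FOLLOW(Y) = { $ }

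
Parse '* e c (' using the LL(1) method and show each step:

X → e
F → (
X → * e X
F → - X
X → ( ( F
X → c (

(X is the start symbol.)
LL(1) parsing maintains a stack (initially the start symbol over $) and the input. At each step: if the stack top is a terminal, match it against the current input token; if it is a non-terminal N, replace it with the RHS of M[N, lookahead] (the unique production whose predict set contains the lookahead).

Stack is shown with the top on the left.

Stack    Input      Action
--------------------------
X $      * e c ( $  output X → * e X
* e X $  * e c ( $  match '*'
e X $    e c ( $    match 'e'
X $      c ( $      output X → c (
c ( $    c ( $      match 'c'
( $      ( $        match '('
$        $          accept

The string is accepted.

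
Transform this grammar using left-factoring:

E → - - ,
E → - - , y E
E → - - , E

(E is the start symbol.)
Left-factoring transforms A → αβ₁ | αβ₂ into A → αA' and A' → β₁ | β₂
(α is the longest common prefix among the alternatives). Repeat until
no nonterminal has two alternatives with a common prefix.

Round 1: E has alternatives sharing prefix '- - ,'. Introduce E': E → - - , E'
  Add: E' → ε
  Add: E' → y E
  Add: E' → E

No remaining common prefixes — done.

Resulting grammar:
E → - - , E'
E' → ε
E' → y E
E' → E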